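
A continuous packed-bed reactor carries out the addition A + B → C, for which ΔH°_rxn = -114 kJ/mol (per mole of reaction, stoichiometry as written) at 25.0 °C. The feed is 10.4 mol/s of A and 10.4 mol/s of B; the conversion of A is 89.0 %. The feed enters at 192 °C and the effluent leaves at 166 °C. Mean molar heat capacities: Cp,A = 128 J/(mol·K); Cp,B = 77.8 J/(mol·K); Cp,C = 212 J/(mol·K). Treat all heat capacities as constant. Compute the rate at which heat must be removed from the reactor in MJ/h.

Q_out = 3970 MJ/h

Extent of reaction ξ = 0.890 × 10.4 = 9.256 mol/s
Reaction term: ξ·ΔH°_rxn = 9.256 × -114 = -1055.2 kJ/s
Sensible, feed 192→25 °C: -357.43 kJ/s
Outlet flows (mol/s): A 1.144, B 1.144, C 9.256
Sensible, products 25→166 °C: 309.88 kJ/s
Q = ΔH = -1102.7 kJ/s = -1102.7 kW
Heat removed = 3969.9 MJ/h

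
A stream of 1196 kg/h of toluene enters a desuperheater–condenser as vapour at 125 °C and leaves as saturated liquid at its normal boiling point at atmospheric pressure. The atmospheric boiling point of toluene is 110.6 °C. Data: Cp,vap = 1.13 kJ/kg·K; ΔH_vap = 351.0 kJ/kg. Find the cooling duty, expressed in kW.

vapour 125→110.6 °C: -16.272 kJ/kg
condensation at 110.6 °C: -351 kJ/kg
Δh = -16.272 + -351 = -367.27 kJ/kg
Q = ṁ·Δh = 1196 kg/h × -367.27 kJ/kg = -439260 kJ/h
|Q| = 122.02 kW

Q_c = 122 kW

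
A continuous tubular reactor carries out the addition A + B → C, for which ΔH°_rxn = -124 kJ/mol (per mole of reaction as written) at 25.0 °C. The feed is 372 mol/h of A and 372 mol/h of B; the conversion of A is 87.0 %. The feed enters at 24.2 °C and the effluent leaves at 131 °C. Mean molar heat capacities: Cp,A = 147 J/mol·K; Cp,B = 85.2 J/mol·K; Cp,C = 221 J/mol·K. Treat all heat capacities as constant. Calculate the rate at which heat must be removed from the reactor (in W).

Q_out = 8690 W

Extent of reaction ξ = 0.870 × 372 = 323.64 mol/h
Reaction term: ξ·ΔH°_rxn = 323.64 × -124 = -40131 kJ/h
Sensible, feed 24.2→25 °C: 69.103 kJ/h
Outlet flows (mol/h): A 48.36, B 48.36, C 323.64
Sensible, products 25→131 °C: 8771.9 kJ/h
Q = ΔH = -31290 kJ/h = -8.6918 kW
Heat removed = 8691.8 W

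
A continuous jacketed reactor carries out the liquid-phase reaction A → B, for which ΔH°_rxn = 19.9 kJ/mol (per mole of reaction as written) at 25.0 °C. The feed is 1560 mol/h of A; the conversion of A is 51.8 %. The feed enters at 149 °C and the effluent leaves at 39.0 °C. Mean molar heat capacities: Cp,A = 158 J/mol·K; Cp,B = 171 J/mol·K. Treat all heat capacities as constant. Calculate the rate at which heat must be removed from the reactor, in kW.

Q_out = 3.02 kW

Extent of reaction ξ = 0.518 × 1560 = 808.08 mol/h
Reaction term: ξ·ΔH°_rxn = 808.08 × 19.9 = 16081 kJ/h
Sensible, feed 149→25 °C: -30564 kJ/h
Outlet flows (mol/h): A 751.92, B 808.08
Sensible, products 25→39.0 °C: 3597.8 kJ/h
Q = ΔH = -10885 kJ/h = -3.0236 kW
Heat removed = 3.0236 kW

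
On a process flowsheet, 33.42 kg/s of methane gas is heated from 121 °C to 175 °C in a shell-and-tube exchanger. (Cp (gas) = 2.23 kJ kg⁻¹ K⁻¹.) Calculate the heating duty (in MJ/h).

Q = ṁ·Cp·ΔT = 33.42 × 2.23 × (175 − 121) = 4024.4 kJ/s
Heating duty = 14488 MJ/h

Q = 14500 MJ/h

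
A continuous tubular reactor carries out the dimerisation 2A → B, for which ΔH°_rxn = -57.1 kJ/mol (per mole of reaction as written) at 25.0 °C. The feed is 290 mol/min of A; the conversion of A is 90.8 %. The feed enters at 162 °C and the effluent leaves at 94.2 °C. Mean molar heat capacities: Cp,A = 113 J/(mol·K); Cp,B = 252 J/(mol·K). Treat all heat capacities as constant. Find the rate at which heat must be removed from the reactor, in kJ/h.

Q_out = 570000 kJ/h

Extent of reaction ξ = 0.908 × 290 / 2 = 131.66 mol/min
Reaction term: ξ·ΔH°_rxn = 131.66 × -57.1 = -7517.8 kJ/min
Sensible, feed 162→25 °C: -4489.5 kJ/min
Outlet flows (mol/min): A 26.68, B 131.66
Sensible, products 25→94.2 °C: 2504.6 kJ/min
Q = ΔH = -9502.7 kJ/min = -158.38 kW
Heat removed = 570160 kJ/h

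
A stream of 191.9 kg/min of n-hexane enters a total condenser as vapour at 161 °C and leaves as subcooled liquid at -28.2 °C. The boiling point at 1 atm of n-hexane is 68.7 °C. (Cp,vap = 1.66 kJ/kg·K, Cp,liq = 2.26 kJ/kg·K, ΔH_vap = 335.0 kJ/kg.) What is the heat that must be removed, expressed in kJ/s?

vapour 161→68.7 °C: -153.22 kJ/kg
condensation at 68.7 °C: -335 kJ/kg
liquid 68.7→-28.2 °C: -218.99 kJ/kg
Δh = -153.22 + -335 + -218.99 = -707.21 kJ/kg
Q = ṁ·Δh = 191.9 kg/min × -707.21 kJ/kg = -135710 kJ/min
|Q| = 2261.9 kW

Q_c = 2260 kJ/s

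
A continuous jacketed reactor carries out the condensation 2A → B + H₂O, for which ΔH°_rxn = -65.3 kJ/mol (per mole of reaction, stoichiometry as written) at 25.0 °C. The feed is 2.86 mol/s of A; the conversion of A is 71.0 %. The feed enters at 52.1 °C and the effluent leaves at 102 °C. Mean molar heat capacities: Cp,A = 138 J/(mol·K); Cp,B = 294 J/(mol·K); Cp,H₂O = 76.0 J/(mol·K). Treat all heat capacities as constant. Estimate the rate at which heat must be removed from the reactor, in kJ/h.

Extent of reaction ξ = 0.710 × 2.86 / 2 = 1.0153 mol/s
Reaction term: ξ·ΔH°_rxn = 1.0153 × -65.3 = -66.299 kJ/s
Sensible, feed 52.1→25 °C: -10.696 kJ/s
Outlet flows (mol/s): A 0.8294, B 1.0153, H₂O 1.0153
Sensible, products 25→102 °C: 37.739 kJ/s
Q = ΔH = -39.256 kJ/s = -39.256 kW
Heat removed = 141320 kJ/h

Q_out = 141000 kJ/h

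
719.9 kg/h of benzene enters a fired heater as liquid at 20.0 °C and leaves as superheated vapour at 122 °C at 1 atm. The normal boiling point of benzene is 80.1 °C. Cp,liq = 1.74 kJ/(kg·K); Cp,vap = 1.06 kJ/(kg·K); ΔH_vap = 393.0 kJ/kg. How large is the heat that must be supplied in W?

Q = 108000 W

liquid 20.0→80.1 °C: 104.57 kJ/kg
vaporisation at 80.1 °C: 393 kJ/kg
vapour 80.1→122 °C: 44.414 kJ/kg
Δh = 104.57 + 393 + 44.414 = 541.99 kJ/kg
Q = ṁ·Δh = 719.9 kg/h × 541.99 kJ/kg = 390180 kJ/h
|Q| = 108.38 kW = 108380 W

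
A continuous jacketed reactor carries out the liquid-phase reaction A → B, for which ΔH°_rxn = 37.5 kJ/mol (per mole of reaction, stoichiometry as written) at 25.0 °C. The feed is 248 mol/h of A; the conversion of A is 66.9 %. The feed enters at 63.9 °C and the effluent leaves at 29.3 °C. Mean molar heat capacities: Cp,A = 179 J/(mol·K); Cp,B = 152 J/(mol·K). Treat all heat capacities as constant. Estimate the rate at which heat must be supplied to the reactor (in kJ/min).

Q_in = 77.8 kJ/min

Extent of reaction ξ = 0.669 × 248 = 165.91 mol/h
Reaction term: ξ·ΔH°_rxn = 165.91 × 37.5 = 6221.7 kJ/h
Sensible, feed 63.9→25 °C: -1726.8 kJ/h
Outlet flows (mol/h): A 82.088, B 165.91
Sensible, products 25→29.3 °C: 171.62 kJ/h
Q = ΔH = 4666.5 kJ/h = 1.2962 kW
Heat supplied = 77.775 kJ/min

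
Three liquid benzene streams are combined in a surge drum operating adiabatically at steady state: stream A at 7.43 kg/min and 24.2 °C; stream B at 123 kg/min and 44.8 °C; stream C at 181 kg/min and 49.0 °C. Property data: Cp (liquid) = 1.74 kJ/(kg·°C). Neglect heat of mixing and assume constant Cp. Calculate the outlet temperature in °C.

T_out = 46.7 °C

Adiabatic, steady state ⇒ Σ ṁᵢCp,ᵢ(T_out − Tᵢ) = 0
T_out = Σ ṁᵢCp,ᵢTᵢ / Σ ṁᵢCp,ᵢ
      = 25333 / 541.89 = 46.75 °C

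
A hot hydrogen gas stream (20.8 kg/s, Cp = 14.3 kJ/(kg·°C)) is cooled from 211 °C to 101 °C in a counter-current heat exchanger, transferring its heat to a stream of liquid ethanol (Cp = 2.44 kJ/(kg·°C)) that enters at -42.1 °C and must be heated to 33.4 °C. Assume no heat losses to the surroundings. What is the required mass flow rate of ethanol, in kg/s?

ṁ_c = 178 kg/s

Heat released by hot stream: Q = 20.8 × 14.3 × (211 − 101) = 32718 kJ/s
Energy balance on cold side (adiabatic exchanger): Q = ṁ_c·Cp_c·(T_c,out − T_c,in)
ṁ_c = 32718 / [2.44 × (33.4 − -42.1)] = 177.61 kg/s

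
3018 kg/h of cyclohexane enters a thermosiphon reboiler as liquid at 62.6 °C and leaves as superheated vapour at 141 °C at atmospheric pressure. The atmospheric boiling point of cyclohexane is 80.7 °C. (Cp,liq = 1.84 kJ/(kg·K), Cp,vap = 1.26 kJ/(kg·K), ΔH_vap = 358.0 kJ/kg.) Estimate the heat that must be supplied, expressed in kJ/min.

liquid 62.6→80.7 °C: 33.304 kJ/kg
vaporisation at 80.7 °C: 358 kJ/kg
vapour 80.7→141 °C: 75.978 kJ/kg
Δh = 33.304 + 358 + 75.978 = 467.28 kJ/kg
Q = ṁ·Δh = 3018 kg/h × 467.28 kJ/kg = 1.4103e+06 kJ/h
|Q| = 391.74 kW = 23504 kJ/min

Q = 23500 kJ/min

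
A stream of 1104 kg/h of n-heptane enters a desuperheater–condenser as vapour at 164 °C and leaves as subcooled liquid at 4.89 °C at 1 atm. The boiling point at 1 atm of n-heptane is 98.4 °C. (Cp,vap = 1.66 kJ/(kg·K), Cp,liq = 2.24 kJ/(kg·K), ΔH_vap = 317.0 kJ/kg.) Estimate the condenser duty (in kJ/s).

Q_c = 195 kJ/s

vapour 164→98.4 °C: -108.9 kJ/kg
condensation at 98.4 °C: -317 kJ/kg
liquid 98.4→4.89 °C: -209.46 kJ/kg
Δh = -108.9 + -317 + -209.46 = -635.36 kJ/kg
Q = ṁ·Δh = 1104 kg/h × -635.36 kJ/kg = -701440 kJ/h
|Q| = 194.84 kW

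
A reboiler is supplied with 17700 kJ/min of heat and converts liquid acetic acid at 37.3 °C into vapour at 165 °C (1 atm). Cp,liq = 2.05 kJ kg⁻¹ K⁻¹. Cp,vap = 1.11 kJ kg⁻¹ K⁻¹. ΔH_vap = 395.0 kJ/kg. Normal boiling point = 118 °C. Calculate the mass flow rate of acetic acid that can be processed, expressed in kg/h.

Δh = 2.05×(118−37.3) + 395.0 + 1.11×(165−118) = 612.6 kJ/kg
Q = 17700 kJ/min = 295 kJ/s = 1.062e+06 kJ/h
ṁ = Q/Δh = 1.062e+06 / 612.6 = 1733.6 kg/h

ṁ = 1730 kg/h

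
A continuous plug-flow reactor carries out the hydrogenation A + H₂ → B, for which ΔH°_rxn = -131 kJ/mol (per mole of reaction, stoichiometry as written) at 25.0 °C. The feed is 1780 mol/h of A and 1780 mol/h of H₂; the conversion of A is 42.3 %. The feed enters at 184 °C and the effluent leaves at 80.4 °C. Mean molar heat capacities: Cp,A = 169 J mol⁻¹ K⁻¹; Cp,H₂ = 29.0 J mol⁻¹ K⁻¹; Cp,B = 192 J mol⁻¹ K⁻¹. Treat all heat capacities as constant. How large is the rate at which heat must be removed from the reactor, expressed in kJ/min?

Q_out = 2260 kJ/min

Extent of reaction ξ = 0.423 × 1780 = 752.94 mol/h
Reaction term: ξ·ΔH°_rxn = 752.94 × -131 = -98635 kJ/h
Sensible, feed 184→25 °C: -56038 kJ/h
Outlet flows (mol/h): A 1027.1, H₂ 1027.1, B 752.94
Sensible, products 25→80.4 °C: 19275 kJ/h
Q = ΔH = -135400 kJ/h = -37.611 kW
Heat removed = 2256.6 kJ/min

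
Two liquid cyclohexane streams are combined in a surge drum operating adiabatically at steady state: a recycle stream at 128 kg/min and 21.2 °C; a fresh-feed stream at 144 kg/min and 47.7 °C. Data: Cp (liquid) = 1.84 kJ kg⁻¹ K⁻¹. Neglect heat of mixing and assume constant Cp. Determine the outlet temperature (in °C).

No heat crosses the boundary, so H_out = H_in.
Σ ṁᵢCp,ᵢTᵢ = 128×1.84×21.2 + 144×1.84×47.7 = 17632
Σ ṁᵢCp,ᵢ = 128×1.84 + 144×1.84 = 500.48
T_out = 17632 / 500.48 = 35.229 °C

T_out = 35.2 °C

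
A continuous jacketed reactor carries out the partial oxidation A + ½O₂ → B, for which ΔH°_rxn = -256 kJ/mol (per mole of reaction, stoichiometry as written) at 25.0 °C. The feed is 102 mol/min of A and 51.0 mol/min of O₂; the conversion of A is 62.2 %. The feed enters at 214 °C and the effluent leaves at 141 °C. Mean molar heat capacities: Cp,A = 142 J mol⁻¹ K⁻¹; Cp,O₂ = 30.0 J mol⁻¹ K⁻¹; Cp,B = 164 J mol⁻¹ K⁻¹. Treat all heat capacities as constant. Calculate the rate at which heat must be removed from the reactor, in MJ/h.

Extent of reaction ξ = 0.622 × 102 = 63.444 mol/min
Reaction term: ξ·ΔH°_rxn = 63.444 × -256 = -16242 kJ/min
Sensible, feed 214→25 °C: -3026.6 kJ/min
Outlet flows (mol/min): A 38.556, O₂ 19.278, B 63.444
Sensible, products 25→141 °C: 1909.1 kJ/min
Q = ΔH = -17359 kJ/min = -289.32 kW
Heat removed = 1041.6 MJ/h

Q_out = 1040 MJ/h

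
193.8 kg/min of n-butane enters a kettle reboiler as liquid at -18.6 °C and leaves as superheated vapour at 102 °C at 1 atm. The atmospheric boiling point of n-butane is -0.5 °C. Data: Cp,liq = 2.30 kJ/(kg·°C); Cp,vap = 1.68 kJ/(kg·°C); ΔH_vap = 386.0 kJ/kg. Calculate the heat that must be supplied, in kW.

Q = 1940 kW

liquid -18.6→-0.5 °C: 41.63 kJ/kg
vaporisation at -0.5 °C: 386 kJ/kg
vapour -0.5→102 °C: 172.2 kJ/kg
Δh = 41.63 + 386 + 172.2 = 599.83 kJ/kg
Q = ṁ·Δh = 193.8 kg/min × 599.83 kJ/kg = 116250 kJ/min
|Q| = 1937.5 kW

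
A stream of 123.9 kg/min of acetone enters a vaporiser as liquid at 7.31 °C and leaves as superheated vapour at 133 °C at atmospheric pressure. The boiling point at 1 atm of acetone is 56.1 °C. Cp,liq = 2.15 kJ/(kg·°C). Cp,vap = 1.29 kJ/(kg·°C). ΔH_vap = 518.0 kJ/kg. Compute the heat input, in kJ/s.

Q = 1490 kJ/s

liquid 7.31→56.1 °C: 104.9 kJ/kg
vaporisation at 56.1 °C: 518 kJ/kg
vapour 56.1→133 °C: 99.201 kJ/kg
Δh = 104.9 + 518 + 99.201 = 722.1 kJ/kg
Q = ṁ·Δh = 123.9 kg/min × 722.1 kJ/kg = 89468 kJ/min
|Q| = 1491.1 kW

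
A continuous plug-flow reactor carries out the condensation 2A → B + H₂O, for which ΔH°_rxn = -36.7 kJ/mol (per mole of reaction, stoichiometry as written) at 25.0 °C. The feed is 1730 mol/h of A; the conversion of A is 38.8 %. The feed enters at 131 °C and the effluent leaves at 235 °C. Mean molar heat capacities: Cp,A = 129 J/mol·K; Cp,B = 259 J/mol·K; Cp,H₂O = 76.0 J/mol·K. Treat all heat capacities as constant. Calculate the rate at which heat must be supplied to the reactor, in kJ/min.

Q_in = 272 kJ/min

Extent of reaction ξ = 0.388 × 1730 / 2 = 335.62 mol/h
Reaction term: ξ·ΔH°_rxn = 335.62 × -36.7 = -12317 kJ/h
Sensible, feed 131→25 °C: -23656 kJ/h
Outlet flows (mol/h): A 1058.8, B 335.62, H₂O 335.62
Sensible, products 25→235 °C: 52293 kJ/h
Q = ΔH = 16319 kJ/h = 4.5332 kW
Heat supplied = 271.99 kJ/min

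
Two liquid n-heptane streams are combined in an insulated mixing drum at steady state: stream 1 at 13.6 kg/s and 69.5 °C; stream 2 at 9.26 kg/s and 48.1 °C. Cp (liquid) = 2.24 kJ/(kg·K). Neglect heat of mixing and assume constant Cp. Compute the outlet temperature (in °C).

No heat crosses the boundary, so H_out = H_in.
T_out = Σ ṁᵢCp,ᵢTᵢ / Σ ṁᵢCp,ᵢ
      = 3115 / 51.206 = 60.831 °C

T_out = 60.8 °C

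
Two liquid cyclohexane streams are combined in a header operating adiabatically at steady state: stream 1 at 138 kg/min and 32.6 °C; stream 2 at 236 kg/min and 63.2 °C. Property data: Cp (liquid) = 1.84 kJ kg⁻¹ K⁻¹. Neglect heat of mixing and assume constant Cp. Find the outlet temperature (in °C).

Adiabatic, steady state ⇒ Σ ṁᵢCp,ᵢ(T_out − Tᵢ) = 0
T_out = Σ ṁᵢCp,ᵢTᵢ / Σ ṁᵢCp,ᵢ
      = 35722 / 688.16 = 51.909 °C

T_out = 51.9 °C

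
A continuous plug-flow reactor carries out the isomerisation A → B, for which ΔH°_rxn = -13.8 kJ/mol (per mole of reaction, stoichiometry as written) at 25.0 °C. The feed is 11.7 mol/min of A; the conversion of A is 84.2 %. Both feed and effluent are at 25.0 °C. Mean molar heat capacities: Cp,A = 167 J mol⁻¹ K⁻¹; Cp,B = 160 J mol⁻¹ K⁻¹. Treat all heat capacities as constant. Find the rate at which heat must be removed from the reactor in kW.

Q_out = 2.27 kW

Extent of reaction ξ = 0.842 × 11.7 = 9.8514 mol/min
Reaction term: ξ·ΔH°_rxn = 9.8514 × -13.8 = -135.95 kJ/min
Q = ΔH = -135.95 kJ/min = -2.2658 kW
Heat removed = 2.2658 kW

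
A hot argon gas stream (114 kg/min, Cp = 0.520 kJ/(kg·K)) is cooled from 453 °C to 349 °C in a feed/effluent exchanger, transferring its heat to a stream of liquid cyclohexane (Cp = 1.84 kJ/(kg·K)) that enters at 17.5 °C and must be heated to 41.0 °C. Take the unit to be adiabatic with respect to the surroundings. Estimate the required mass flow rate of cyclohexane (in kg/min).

Heat released by hot stream: Q = 114 × 0.520 × (453 − 349) = 6165.1 kJ/min
Energy balance on cold side (adiabatic exchanger): Q = ṁ_c·Cp_c·(T_c,out − T_c,in)
ṁ_c = 6165.1 / [1.84 × (41.0 − 17.5)] = 142.58 kg/min

ṁ_c = 143 kg/min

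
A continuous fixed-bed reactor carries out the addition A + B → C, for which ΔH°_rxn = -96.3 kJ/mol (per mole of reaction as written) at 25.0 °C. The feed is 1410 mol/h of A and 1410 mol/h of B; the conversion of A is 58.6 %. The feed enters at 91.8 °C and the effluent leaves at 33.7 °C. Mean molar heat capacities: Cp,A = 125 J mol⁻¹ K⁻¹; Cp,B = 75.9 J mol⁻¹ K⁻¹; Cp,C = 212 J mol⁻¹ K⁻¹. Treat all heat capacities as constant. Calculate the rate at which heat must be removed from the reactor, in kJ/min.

Extent of reaction ξ = 0.586 × 1410 = 826.26 mol/h
Reaction term: ξ·ΔH°_rxn = 826.26 × -96.3 = -79569 kJ/h
Sensible, feed 91.8→25 °C: -18922 kJ/h
Outlet flows (mol/h): A 583.74, B 583.74, C 826.26
Sensible, products 25→33.7 °C: 2544.2 kJ/h
Q = ΔH = -95947 kJ/h = -26.652 kW
Heat removed = 1599.1 kJ/min

Q_out = 1600 kJ/min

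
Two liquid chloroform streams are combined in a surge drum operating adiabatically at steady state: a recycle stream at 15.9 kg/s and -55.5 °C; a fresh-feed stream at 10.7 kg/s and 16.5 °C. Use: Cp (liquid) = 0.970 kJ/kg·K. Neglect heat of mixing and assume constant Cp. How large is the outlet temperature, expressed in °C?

No heat crosses the boundary, so H_out = H_in.
T_out = Σ ṁᵢCp,ᵢTᵢ / Σ ṁᵢCp,ᵢ
      = -684.72 / 25.802 = -26.538 °C

T_out = -26.5 °C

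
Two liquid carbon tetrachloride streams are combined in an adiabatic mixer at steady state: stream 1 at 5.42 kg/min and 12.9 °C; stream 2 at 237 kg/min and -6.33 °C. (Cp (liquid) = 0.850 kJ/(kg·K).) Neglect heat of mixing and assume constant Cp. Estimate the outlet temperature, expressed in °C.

T_out = -5.90 °C

Energy balance with Q = 0: Σ ṁᵢCp,ᵢ(T_out − Tᵢ) = 0
Σ ṁᵢCp,ᵢTᵢ = 5.42×0.850×12.9 + 237×0.850×-6.33 = -1215.7
Σ ṁᵢCp,ᵢ = 5.42×0.850 + 237×0.850 = 206.06
T_out = -1215.7 / 206.06 = -5.9001 °C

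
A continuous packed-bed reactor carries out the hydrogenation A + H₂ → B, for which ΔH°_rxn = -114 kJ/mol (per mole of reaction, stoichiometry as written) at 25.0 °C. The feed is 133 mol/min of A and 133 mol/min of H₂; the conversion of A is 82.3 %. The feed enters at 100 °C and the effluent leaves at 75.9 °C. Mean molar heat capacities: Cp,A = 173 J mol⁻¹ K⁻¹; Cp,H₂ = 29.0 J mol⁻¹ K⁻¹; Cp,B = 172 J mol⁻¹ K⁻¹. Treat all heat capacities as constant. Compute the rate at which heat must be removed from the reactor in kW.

Q_out = 222 kW

Extent of reaction ξ = 0.823 × 133 = 109.46 mol/min
Reaction term: ξ·ΔH°_rxn = 109.46 × -114 = -12478 kJ/min
Sensible, feed 100→25 °C: -2015 kJ/min
Outlet flows (mol/min): A 23.541, H₂ 23.541, B 109.46
Sensible, products 25→75.9 °C: 1200.3 kJ/min
Q = ΔH = -13293 kJ/min = -221.55 kW
Heat removed = 221.55 kW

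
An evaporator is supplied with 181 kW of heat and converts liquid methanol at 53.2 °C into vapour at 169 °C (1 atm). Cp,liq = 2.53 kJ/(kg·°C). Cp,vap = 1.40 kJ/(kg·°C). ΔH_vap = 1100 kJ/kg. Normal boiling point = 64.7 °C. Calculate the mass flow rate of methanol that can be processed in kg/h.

Δh = 2.53×(64.7−53.2) + 1100 + 1.40×(169−64.7) = 1275.1 kJ/kg
Q = 181 kW = 181 kJ/s = 651600 kJ/h
ṁ = Q/Δh = 651600 / 1275.1 = 511.01 kg/h

ṁ = 511 kg/h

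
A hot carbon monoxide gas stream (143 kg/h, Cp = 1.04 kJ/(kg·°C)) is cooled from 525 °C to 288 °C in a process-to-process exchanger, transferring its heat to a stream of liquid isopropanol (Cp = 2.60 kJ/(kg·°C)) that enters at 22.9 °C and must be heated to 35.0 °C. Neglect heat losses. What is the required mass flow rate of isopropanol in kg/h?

ṁ_c = 1120 kg/h

Heat released by hot stream: Q = 143 × 1.04 × (525 − 288) = 35247 kJ/h
Energy balance on cold side (adiabatic exchanger): Q = ṁ_c·Cp_c·(T_c,out − T_c,in)
ṁ_c = 35247 / [2.60 × (35.0 − 22.9)] = 1120.4 kg/h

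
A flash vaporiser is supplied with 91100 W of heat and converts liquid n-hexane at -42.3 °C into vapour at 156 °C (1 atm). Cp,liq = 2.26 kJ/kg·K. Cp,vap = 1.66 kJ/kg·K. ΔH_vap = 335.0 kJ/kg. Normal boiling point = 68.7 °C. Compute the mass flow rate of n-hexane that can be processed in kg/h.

Δh = 2.26×(68.7−-42.3) + 335.0 + 1.66×(156−68.7) = 730.78 kJ/kg
Q = 91100 W = 91.1 kJ/s = 327960 kJ/h
ṁ = Q/Δh = 327960 / 730.78 = 448.78 kg/h

ṁ = 449 kg/h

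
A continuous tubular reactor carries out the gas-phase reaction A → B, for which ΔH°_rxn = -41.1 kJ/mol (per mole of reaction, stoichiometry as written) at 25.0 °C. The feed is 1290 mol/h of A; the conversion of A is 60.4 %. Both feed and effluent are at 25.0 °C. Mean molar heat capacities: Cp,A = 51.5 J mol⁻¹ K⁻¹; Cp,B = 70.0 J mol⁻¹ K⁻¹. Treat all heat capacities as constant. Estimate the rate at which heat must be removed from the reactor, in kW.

Q_out = 8.90 kW

Extent of reaction ξ = 0.604 × 1290 = 779.16 mol/h
Reaction term: ξ·ΔH°_rxn = 779.16 × -41.1 = -32023 kJ/h
Q = ΔH = -32023 kJ/h = -8.8954 kW
Heat removed = 8.8954 kW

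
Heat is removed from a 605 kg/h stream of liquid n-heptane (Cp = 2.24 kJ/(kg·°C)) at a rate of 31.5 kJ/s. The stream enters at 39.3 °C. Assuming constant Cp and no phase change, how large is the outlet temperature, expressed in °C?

T_out = -44.4 °C

Q = 31.5 kJ/s = 113400 kJ/h
ΔT = Q/(ṁ·Cp) = 113400/(605×2.24) = 83.678 K
T_out = 39.3 − 83.678 = -44.378 °C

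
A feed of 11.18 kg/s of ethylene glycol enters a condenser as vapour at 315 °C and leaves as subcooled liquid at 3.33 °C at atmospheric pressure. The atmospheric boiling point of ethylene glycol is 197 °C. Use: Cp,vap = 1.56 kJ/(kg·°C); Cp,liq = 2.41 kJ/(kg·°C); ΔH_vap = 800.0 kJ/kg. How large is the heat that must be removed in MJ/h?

Q_c = 58400 MJ/h

vapour 315→197 °C: -184.08 kJ/kg
condensation at 197 °C: -800 kJ/kg
liquid 197→3.33 °C: -466.74 kJ/kg
Δh = -184.08 + -800 + -466.74 = -1450.8 kJ/kg
Q = ṁ·Δh = 11.18 kg/s × -1450.8 kJ/kg = -16220 kJ/s
|Q| = 16220 kW = 58393 MJ/h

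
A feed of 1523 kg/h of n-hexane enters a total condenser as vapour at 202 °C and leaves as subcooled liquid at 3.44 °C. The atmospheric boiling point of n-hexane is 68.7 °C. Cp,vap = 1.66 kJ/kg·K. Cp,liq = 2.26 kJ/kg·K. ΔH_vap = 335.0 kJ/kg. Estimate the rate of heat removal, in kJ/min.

vapour 202→68.7 °C: -221.28 kJ/kg
condensation at 68.7 °C: -335 kJ/kg
liquid 68.7→3.44 °C: -147.49 kJ/kg
Δh = -221.28 + -335 + -147.49 = -703.77 kJ/kg
Q = ṁ·Δh = 1523 kg/h × -703.77 kJ/kg = -1.0718e+06 kJ/h
|Q| = 297.73 kW = 17864 kJ/min

Q_c = 17900 kJ/min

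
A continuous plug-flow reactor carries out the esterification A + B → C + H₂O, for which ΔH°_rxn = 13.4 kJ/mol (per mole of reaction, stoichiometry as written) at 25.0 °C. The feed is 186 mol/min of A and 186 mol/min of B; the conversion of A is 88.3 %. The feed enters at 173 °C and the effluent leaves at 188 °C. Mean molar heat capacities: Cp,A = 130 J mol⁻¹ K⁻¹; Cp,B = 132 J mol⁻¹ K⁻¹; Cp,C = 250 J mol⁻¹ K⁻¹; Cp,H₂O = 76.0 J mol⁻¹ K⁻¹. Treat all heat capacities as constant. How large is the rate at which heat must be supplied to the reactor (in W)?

Extent of reaction ξ = 0.883 × 186 = 164.24 mol/min
Reaction term: ξ·ΔH°_rxn = 164.24 × 13.4 = 2200.8 kJ/min
Sensible, feed 173→25 °C: -7212.3 kJ/min
Outlet flows (mol/min): A 21.762, B 21.762, C 164.24, H₂O 164.24
Sensible, products 25→188 °C: 9656.6 kJ/min
Q = ΔH = 4645.1 kJ/min = 77.418 kW
Heat supplied = 77418 W

Q_in = 77400 W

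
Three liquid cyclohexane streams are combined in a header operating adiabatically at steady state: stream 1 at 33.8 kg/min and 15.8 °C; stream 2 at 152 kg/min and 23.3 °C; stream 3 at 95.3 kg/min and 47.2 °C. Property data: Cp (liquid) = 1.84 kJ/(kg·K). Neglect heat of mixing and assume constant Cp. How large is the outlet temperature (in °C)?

T_out = 30.5 °C

Energy balance with Q = 0: Σ ṁᵢCp,ᵢ(T_out − Tᵢ) = 0
Σ ṁᵢCp,ᵢTᵢ = 33.8×1.84×15.8 + 152×1.84×23.3 + 95.3×1.84×47.2 = 15776
Σ ṁᵢCp,ᵢ = 33.8×1.84 + 152×1.84 + 95.3×1.84 = 517.22
T_out = 15776 / 517.22 = 30.501 °C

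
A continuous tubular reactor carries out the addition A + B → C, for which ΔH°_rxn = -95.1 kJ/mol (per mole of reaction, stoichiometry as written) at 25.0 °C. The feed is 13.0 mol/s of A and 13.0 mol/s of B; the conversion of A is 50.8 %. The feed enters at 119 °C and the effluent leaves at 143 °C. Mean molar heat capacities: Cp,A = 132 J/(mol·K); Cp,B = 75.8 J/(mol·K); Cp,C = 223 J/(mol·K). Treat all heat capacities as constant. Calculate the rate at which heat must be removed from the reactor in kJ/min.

Extent of reaction ξ = 0.508 × 13.0 = 6.604 mol/s
Reaction term: ξ·ΔH°_rxn = 6.604 × -95.1 = -628.04 kJ/s
Sensible, feed 119→25 °C: -253.93 kJ/s
Outlet flows (mol/s): A 6.396, B 6.396, C 6.604
Sensible, products 25→143 °C: 330.61 kJ/s
Q = ΔH = -551.36 kJ/s = -551.36 kW
Heat removed = 33082 kJ/min

Q_out = 33100 kJ/min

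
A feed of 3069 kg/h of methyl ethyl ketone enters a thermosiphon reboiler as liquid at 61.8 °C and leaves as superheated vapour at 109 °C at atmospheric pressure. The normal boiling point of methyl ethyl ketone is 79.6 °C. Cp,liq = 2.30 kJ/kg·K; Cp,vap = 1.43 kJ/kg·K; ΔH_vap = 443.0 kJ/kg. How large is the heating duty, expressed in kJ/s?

Q = 448 kJ/s

liquid 61.8→79.6 °C: 40.94 kJ/kg
vaporisation at 79.6 °C: 443 kJ/kg
vapour 79.6→109 °C: 42.042 kJ/kg
Δh = 40.94 + 443 + 42.042 = 525.98 kJ/kg
Q = ṁ·Δh = 3069 kg/h × 525.98 kJ/kg = 1.6142e+06 kJ/h
|Q| = 448.4 kW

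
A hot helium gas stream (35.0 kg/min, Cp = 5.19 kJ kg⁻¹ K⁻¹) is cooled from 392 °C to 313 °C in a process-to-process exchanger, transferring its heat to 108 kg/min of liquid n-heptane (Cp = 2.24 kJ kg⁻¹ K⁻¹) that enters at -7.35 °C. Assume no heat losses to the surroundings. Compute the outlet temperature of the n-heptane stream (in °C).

Heat released by hot stream: Q = 35.0 × 5.19 × (392 − 313) = 14350 kJ/min
Energy balance on cold side (adiabatic exchanger): Q = ṁ_c·Cp_c·(T_c,out − T_c,in)
T_c,out = -7.35 + 14350/(108 × 2.24) = 51.969 °C

T_c,out = 52.0 °C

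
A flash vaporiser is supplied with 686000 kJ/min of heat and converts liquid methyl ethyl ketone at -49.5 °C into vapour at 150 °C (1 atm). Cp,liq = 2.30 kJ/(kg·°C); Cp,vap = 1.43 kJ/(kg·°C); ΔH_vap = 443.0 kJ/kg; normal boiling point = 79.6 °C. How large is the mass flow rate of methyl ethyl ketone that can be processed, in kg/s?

ṁ = 13.6 kg/s

Δh = 2.30×(79.6−-49.5) + 443.0 + 1.43×(150−79.6) = 840.6 kJ/kg
Q = 686000 kJ/min = 11433 kJ/s = 11433 kJ/s
ṁ = Q/Δh = 11433 / 840.6 = 13.601 kg/s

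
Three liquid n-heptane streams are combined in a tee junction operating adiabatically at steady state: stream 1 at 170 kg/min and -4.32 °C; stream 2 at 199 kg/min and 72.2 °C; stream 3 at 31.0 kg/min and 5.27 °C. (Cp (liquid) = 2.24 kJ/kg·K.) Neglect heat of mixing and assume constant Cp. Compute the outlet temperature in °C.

Adiabatic, steady state ⇒ Σ ṁᵢCp,ᵢ(T_out − Tᵢ) = 0
Σ ṁᵢCp,ᵢTᵢ = 170×2.24×-4.32 + 199×2.24×72.2 + 31.0×2.24×5.27 = 30905
Σ ṁᵢCp,ᵢ = 170×2.24 + 199×2.24 + 31.0×2.24 = 896
T_out = 30905 / 896 = 34.492 °C

T_out = 34.5 °C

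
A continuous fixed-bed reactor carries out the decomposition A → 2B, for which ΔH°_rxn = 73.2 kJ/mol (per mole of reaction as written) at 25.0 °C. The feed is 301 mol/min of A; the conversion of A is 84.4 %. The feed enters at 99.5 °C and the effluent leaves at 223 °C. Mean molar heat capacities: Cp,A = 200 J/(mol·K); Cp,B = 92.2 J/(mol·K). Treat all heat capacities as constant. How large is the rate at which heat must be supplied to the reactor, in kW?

Q_in = 421 kW

Extent of reaction ξ = 0.844 × 301 = 254.04 mol/min
Reaction term: ξ·ΔH°_rxn = 254.04 × 73.2 = 18596 kJ/min
Sensible, feed 99.5→25 °C: -4484.9 kJ/min
Outlet flows (mol/min): A 46.956, B 508.09
Sensible, products 25→223 °C: 11135 kJ/min
Q = ΔH = 25246 kJ/min = 420.77 kW
Heat supplied = 420.77 kW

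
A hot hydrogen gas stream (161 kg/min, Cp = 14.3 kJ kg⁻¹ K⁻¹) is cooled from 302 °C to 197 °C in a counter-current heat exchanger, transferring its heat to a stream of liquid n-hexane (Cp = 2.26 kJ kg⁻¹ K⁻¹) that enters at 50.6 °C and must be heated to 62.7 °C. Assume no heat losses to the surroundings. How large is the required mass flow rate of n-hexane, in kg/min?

ṁ_c = 8840 kg/min

Heat released by hot stream: Q = 161 × 14.3 × (302 − 197) = 241740 kJ/min
Energy balance on cold side (adiabatic exchanger): Q = ṁ_c·Cp_c·(T_c,out − T_c,in)
ṁ_c = 241740 / [2.26 × (62.7 − 50.6)] = 8840.1 kg/min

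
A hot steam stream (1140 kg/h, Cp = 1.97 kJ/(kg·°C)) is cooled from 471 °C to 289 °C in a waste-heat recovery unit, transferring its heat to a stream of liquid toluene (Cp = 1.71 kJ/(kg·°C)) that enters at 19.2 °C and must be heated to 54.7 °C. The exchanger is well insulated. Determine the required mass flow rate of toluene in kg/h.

ṁ_c = 6730 kg/h

Heat released by hot stream: Q = 1140 × 1.97 × (471 − 289) = 408740 kJ/h
Energy balance on cold side (adiabatic exchanger): Q = ṁ_c·Cp_c·(T_c,out − T_c,in)
ṁ_c = 408740 / [1.71 × (54.7 − 19.2)] = 6733.1 kg/h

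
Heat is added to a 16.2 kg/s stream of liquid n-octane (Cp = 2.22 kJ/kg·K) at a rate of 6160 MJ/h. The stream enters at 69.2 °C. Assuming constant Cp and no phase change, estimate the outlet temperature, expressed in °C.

Q = 6160 MJ/h = 1711.1 kJ/s
ΔT = Q/(ṁ·Cp) = 1711.1/(16.2×2.22) = 47.578 K
T_out = 69.2 + 47.578 = 116.78 °C

T_out = 117 °C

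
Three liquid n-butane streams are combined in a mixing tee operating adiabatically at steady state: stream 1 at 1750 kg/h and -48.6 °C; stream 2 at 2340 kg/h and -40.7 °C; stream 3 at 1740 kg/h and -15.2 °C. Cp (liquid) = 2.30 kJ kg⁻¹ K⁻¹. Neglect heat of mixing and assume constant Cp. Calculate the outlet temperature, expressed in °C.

T_out = -35.5 °C

Energy balance with Q = 0: Σ ṁᵢCp,ᵢ(T_out − Tᵢ) = 0
Σ ṁᵢCp,ᵢTᵢ = 1750×2.30×-48.6 + 2340×2.30×-40.7 + 1740×2.30×-15.2 = -475490
Σ ṁᵢCp,ᵢ = 1750×2.30 + 2340×2.30 + 1740×2.30 = 13409
T_out = -475490 / 13409 = -35.461 °C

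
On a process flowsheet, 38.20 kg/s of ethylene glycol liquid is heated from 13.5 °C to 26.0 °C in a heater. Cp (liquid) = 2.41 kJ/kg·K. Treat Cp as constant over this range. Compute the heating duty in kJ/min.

Q = 69000 kJ/min

Q = ṁ·Cp·ΔT = 38.20 × 2.41 × (26.0 − 13.5) = 1150.8 kJ/s
Heating duty = 69046 kJ/min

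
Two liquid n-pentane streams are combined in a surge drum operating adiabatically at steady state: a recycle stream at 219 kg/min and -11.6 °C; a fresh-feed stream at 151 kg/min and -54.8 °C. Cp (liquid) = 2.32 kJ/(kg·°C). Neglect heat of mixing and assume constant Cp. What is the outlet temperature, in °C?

T_out = -29.2 °C

Energy balance with Q = 0: Σ ṁᵢCp,ᵢ(T_out − Tᵢ) = 0
T_out = Σ ṁᵢCp,ᵢTᵢ / Σ ṁᵢCp,ᵢ
      = -25091 / 858.4 = -29.23 °C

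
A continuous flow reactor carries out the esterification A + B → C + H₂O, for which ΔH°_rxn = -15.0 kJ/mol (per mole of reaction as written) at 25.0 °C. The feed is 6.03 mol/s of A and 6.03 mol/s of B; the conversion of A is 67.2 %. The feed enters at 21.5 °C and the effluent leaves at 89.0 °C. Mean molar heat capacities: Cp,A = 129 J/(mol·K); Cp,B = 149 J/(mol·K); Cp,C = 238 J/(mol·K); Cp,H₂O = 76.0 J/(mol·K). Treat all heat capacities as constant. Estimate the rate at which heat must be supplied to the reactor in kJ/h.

Q_in = 222000 kJ/h

Extent of reaction ξ = 0.672 × 6.03 = 4.0522 mol/s
Reaction term: ξ·ΔH°_rxn = 4.0522 × -15.0 = -60.782 kJ/s
Sensible, feed 21.5→25 °C: 5.8672 kJ/s
Outlet flows (mol/s): A 1.9778, B 1.9778, C 4.0522, H₂O 4.0522
Sensible, products 25→89.0 °C: 116.62 kJ/s
Q = ΔH = 61.707 kJ/s = 61.707 kW
Heat supplied = 222140 kJ/h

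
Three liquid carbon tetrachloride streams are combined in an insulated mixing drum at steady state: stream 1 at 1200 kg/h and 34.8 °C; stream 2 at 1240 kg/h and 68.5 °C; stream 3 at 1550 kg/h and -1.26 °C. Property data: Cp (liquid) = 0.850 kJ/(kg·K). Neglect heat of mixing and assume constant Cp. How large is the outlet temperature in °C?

T_out = 31.3 °C

No heat crosses the boundary, so H_out = H_in.
T_out = Σ ṁᵢCp,ᵢTᵢ / Σ ṁᵢCp,ᵢ
      = 106030 / 3391.5 = 31.265 °C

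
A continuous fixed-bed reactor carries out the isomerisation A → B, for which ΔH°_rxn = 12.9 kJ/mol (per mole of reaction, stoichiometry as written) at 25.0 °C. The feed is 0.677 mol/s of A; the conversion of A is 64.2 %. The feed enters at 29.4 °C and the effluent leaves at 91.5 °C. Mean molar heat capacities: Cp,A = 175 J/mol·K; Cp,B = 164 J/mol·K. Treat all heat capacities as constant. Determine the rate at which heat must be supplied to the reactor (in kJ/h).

Q_in = 45500 kJ/h

Extent of reaction ξ = 0.642 × 0.677 = 0.43463 mol/s
Reaction term: ξ·ΔH°_rxn = 0.43463 × 12.9 = 5.6068 kJ/s
Sensible, feed 29.4→25 °C: -0.52129 kJ/s
Outlet flows (mol/s): A 0.24237, B 0.43463
Sensible, products 25→91.5 °C: 7.5607 kJ/s
Q = ΔH = 12.646 kJ/s = 12.646 kW
Heat supplied = 45526 kJ/h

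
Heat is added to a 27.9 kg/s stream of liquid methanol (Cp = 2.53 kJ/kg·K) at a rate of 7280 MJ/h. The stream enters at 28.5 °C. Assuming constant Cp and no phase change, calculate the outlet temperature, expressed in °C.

T_out = 57.1 °C

Q = 7280 MJ/h = 2022.2 kJ/s
ΔT = Q/(ṁ·Cp) = 2022.2/(27.9×2.53) = 28.649 K
T_out = 28.5 + 28.649 = 57.149 °C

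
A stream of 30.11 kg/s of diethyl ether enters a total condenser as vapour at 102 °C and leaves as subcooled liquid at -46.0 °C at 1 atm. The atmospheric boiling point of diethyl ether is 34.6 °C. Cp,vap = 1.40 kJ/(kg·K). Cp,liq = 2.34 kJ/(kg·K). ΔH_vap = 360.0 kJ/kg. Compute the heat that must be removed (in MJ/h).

Q_c = 69700 MJ/h

vapour 102→34.6 °C: -94.36 kJ/kg
condensation at 34.6 °C: -360 kJ/kg
liquid 34.6→-46.0 °C: -188.6 kJ/kg
Δh = -94.36 + -360 + -188.6 = -642.96 kJ/kg
Q = ṁ·Δh = 30.11 kg/s × -642.96 kJ/kg = -19360 kJ/s
|Q| = 19360 kW = 69695 MJ/h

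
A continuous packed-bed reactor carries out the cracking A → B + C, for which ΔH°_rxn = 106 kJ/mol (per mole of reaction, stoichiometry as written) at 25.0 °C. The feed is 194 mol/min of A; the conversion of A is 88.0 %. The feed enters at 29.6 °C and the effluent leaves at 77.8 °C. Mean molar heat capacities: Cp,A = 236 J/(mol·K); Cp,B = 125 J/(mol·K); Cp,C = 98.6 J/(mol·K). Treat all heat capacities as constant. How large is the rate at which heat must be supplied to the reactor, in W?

Extent of reaction ξ = 0.880 × 194 = 170.72 mol/min
Reaction term: ξ·ΔH°_rxn = 170.72 × 106 = 18096 kJ/min
Sensible, feed 29.6→25 °C: -210.61 kJ/min
Outlet flows (mol/min): A 23.28, B 170.72, C 170.72
Sensible, products 25→77.8 °C: 2305.6 kJ/min
Q = ΔH = 20191 kJ/min = 336.52 kW
Heat supplied = 336520 W

Q_in = 337000 W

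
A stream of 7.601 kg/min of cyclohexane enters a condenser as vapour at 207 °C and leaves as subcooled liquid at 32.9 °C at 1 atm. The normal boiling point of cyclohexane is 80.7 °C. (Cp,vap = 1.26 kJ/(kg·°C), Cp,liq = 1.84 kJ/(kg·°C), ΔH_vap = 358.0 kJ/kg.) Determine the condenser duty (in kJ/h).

Q_c = 276000 kJ/h

vapour 207→80.7 °C: -159.14 kJ/kg
condensation at 80.7 °C: -358 kJ/kg
liquid 80.7→32.9 °C: -87.952 kJ/kg
Δh = -159.14 + -358 + -87.952 = -605.09 kJ/kg
Q = ṁ·Δh = 7.601 kg/min × -605.09 kJ/kg = -4599.3 kJ/min
|Q| = 76.655 kW = 275960 kJ/h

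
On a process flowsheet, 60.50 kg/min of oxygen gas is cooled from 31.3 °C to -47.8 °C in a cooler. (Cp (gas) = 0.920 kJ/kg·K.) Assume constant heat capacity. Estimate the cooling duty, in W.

Q_c = 73400 W

Q = ṁ·Cp·ΔT = 60.50 × 0.920 × (-47.8 − 31.3) = -4402.7 kJ/min
Converting: 4402.7 / 60 s = 73.378 kW
Cooling duty = 73378 W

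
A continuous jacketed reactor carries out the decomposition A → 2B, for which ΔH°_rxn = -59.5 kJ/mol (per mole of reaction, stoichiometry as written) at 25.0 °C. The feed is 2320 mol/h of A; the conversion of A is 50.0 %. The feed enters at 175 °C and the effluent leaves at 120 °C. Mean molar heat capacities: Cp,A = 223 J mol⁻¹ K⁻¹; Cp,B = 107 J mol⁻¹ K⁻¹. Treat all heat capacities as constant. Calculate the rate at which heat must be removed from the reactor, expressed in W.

Extent of reaction ξ = 0.500 × 2320 = 1160 mol/h
Reaction term: ξ·ΔH°_rxn = 1160 × -59.5 = -69020 kJ/h
Sensible, feed 175→25 °C: -77604 kJ/h
Outlet flows (mol/h): A 1160, B 2320
Sensible, products 25→120 °C: 48157 kJ/h
Q = ΔH = -98467 kJ/h = -27.352 kW
Heat removed = 27352 W

Q_out = 27400 W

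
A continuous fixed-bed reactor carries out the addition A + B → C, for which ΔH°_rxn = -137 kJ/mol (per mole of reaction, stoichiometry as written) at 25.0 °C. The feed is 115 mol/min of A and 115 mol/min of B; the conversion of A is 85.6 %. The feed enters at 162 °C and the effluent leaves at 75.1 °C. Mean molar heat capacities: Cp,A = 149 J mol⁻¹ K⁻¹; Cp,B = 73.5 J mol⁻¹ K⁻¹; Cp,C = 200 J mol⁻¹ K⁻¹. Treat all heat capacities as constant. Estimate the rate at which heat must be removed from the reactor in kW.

Q_out = 264 kW

Extent of reaction ξ = 0.856 × 115 = 98.44 mol/min
Reaction term: ξ·ΔH°_rxn = 98.44 × -137 = -13486 kJ/min
Sensible, feed 162→25 °C: -3505.5 kJ/min
Outlet flows (mol/min): A 16.56, B 16.56, C 98.44
Sensible, products 25→75.1 °C: 1171 kJ/min
Q = ΔH = -15821 kJ/min = -263.68 kW
Heat removed = 263.68 kW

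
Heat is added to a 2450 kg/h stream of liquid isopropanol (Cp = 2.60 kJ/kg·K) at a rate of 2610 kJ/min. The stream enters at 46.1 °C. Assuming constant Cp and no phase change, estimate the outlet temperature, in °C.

Q = 2610 kJ/min = 156600 kJ/h
ΔT = Q/(ṁ·Cp) = 156600/(2450×2.60) = 24.584 K
T_out = 46.1 + 24.584 = 70.684 °C

T_out = 70.7 °C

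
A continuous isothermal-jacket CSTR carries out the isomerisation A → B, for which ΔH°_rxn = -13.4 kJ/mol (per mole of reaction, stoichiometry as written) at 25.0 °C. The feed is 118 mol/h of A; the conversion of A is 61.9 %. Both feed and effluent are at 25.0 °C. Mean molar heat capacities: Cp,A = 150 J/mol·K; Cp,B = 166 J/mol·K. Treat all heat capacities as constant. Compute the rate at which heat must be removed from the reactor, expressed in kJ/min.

Extent of reaction ξ = 0.619 × 118 = 73.042 mol/h
Reaction term: ξ·ΔH°_rxn = 73.042 × -13.4 = -978.76 kJ/h
Q = ΔH = -978.76 kJ/h = -0.27188 kW
Heat removed = 16.313 kJ/min

Q_out = 16.3 kJ/min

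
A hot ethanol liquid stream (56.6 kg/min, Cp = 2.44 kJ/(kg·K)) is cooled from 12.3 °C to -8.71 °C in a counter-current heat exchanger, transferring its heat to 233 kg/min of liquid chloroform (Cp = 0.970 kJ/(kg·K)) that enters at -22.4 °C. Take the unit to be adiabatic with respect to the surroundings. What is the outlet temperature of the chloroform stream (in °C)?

Heat released by hot stream: Q = 56.6 × 2.44 × (12.3 − -8.71) = 2901.6 kJ/min
Energy balance on cold side (adiabatic exchanger): Q = ṁ_c·Cp_c·(T_c,out − T_c,in)
T_c,out = -22.4 + 2901.6/(233 × 0.970) = -9.5618 °C

T_c,out = -9.56 °C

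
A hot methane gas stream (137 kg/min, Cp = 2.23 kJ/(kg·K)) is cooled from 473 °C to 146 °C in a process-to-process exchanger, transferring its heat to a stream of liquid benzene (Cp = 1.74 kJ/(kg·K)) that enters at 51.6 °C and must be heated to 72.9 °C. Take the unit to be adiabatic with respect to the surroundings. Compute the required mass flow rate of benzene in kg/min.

ṁ_c = 2700 kg/min

Heat released by hot stream: Q = 137 × 2.23 × (473 − 146) = 99902 kJ/min
Energy balance on cold side (adiabatic exchanger): Q = ṁ_c·Cp_c·(T_c,out − T_c,in)
ṁ_c = 99902 / [1.74 × (72.9 − 51.6)] = 2695.5 kg/min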